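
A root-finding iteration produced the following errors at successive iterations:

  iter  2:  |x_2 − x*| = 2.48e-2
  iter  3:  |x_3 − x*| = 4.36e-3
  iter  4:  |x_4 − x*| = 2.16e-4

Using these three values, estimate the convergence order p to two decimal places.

p ≈ ln(|x_4 − x*|/|x_3 − x*|) / ln(|x_3 − x*|/|x_2 − x*|)
  = ln(2.16e-4/4.36e-3) / ln(4.36e-3/2.48e-2)
  = ln(0.0495413) / ln(0.175806)
  = -3.00495 / -1.73837 ≈ 1.72860

1.73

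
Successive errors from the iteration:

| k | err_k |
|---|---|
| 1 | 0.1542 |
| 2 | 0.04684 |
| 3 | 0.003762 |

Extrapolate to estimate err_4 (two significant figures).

1.8e-5

First estimate the order: p ≈ ln(err_3/err_2) / ln(err_2/err_1) = ln(0.003762/0.04684)/ln(0.04684/0.1542) = ln(0.080316)/ln(0.303761) ≈ 2.1165.
Then err_4 ≈ err_3·(err_3/err_2)^p = 0.003762·(0.080316)^2.1165 = 0.003762·0.00480854 ≈ 1.809e-05.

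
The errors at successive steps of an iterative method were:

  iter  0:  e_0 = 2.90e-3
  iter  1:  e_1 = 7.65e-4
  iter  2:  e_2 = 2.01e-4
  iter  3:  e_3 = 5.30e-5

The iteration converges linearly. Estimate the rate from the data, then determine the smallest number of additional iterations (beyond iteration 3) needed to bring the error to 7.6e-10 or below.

Rate ρ ≈ e_3/e_2 = 5.30e-5/2.01e-4 = 0.2637.
After j more steps, e_{3+j} ≈ 5.30e-5·ρ^j; need ρ^j ≤ 7.6e-10/5.30e-5 = 1.43396e-05.
j ≥ ln(1.43396e-05)/ln(0.2637) = -11.1525/-1.33294 = 8.367.
So 9 more iterations are needed.

9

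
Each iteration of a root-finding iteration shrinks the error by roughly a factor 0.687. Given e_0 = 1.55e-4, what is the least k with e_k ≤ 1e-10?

38

After k steps, e_k ≈ 1.55e-4·0.687^k.
Need 0.687^k ≤ 1e-10/1.55e-4 = 6.45161e-07.
k ≥ ln(6.45161e-07)/ln(0.687) = -14.2538/-0.37542 = 37.968.
Smallest integer k = 38.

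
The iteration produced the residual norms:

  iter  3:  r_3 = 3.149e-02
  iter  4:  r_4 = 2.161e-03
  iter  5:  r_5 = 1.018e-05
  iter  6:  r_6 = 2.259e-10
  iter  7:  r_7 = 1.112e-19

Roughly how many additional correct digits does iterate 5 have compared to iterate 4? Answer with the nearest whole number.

2

Digits gained ≈ log₁₀(r_4/r_5) = log₁₀(2.161e-03/1.018e-05) = log₁₀(212.279) ≈ 2.327.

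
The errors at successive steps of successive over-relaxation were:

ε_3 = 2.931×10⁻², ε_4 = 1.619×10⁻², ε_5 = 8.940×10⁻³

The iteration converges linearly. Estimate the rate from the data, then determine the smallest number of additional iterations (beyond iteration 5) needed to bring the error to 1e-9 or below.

Rate ρ ≈ ε_5/ε_4 = 8.940×10⁻³/1.619×10⁻² = 0.5522.
After j more steps, ε_{5+j} ≈ 8.940×10⁻³·ρ^j; need ρ^j ≤ 1e-9/8.940×10⁻³ = 1.11857e-07.
j ≥ ln(1.11857e-07)/ln(0.5522) = -16.0060/-0.59384 = 26.953.
So 27 more iterations are needed.

27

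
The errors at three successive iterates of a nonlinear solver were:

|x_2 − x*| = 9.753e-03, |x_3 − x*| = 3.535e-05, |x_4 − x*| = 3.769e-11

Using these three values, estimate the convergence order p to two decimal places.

2.45

p ≈ ln(|x_4 − x*|/|x_3 − x*|) / ln(|x_3 − x*|/|x_2 − x*|)
  = ln(3.769e-11/3.535e-05) / ln(3.535e-05/9.753e-03)
  = ln(1.0662e-06) / ln(0.00362453)
  = -13.75141 / -5.62003 ≈ 2.44686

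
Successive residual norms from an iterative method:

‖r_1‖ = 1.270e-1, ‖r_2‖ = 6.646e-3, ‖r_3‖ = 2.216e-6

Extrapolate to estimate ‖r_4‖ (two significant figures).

8.1e-16

First estimate the order: p ≈ ln(‖r_3‖/‖r_2‖) / ln(‖r_2‖/‖r_1‖) = ln(2.216e-6/6.646e-3)/ln(6.646e-3/1.270e-1) = ln(0.000333434)/ln(0.0523307) ≈ 2.7138.
Then ‖r_4‖ ≈ ‖r_3‖·(‖r_3‖/‖r_2‖)^p = 2.216e-6·(0.000333434)^2.7138 = 2.216e-6·3.66559e-10 ≈ 8.123e-16.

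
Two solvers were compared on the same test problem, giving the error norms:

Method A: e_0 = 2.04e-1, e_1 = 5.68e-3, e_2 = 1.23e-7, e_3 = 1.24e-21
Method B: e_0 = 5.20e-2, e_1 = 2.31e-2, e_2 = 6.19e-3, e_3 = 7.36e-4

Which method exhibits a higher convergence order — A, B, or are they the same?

A

Method A: p ≈ ln(1.24e-21/1.23e-7)/ln(1.23e-7/5.68e-3) ≈ 3.00.
Method B: p ≈ ln(7.36e-4/6.19e-3)/ln(6.19e-3/2.31e-2) ≈ 1.62.
Method A has the higher order (≈3.0 vs ≈1.6).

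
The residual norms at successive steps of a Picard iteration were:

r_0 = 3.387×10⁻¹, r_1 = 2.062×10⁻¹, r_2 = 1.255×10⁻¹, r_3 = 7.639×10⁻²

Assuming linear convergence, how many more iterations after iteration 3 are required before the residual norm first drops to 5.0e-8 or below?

Rate ρ ≈ r_3/r_2 = 7.639×10⁻²/1.255×10⁻¹ = 0.6087.
After j more steps, r_{3+j} ≈ 7.639×10⁻²·ρ^j; need ρ^j ≤ 5.0e-8/7.639×10⁻² = 6.54536e-07.
j ≥ ln(6.54536e-07)/ln(0.6087) = -14.2393/-0.49643 = 28.683.
So 29 more iterations are needed.

29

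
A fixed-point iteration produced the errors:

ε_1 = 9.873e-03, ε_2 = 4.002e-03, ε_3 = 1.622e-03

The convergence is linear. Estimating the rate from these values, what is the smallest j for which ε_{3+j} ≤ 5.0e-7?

9

Rate ρ ≈ ε_3/ε_2 = 1.622e-03/4.002e-03 = 0.4053.
After j more steps, ε_{3+j} ≈ 1.622e-03·ρ^j; need ρ^j ≤ 5.0e-7/1.622e-03 = 0.000308261.
j ≥ ln(0.000308261)/ln(0.4053) = -8.0846/-0.90313 = 8.952.
So 9 more iterations are needed.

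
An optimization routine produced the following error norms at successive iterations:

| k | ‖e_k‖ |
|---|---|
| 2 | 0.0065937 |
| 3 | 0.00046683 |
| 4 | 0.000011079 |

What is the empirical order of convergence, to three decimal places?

p ≈ ln(‖e_4‖/‖e_3‖) / ln(‖e_3‖/‖e_2‖)
  = ln(0.000011079/0.00046683) / ln(0.00046683/0.0065937)
  = ln(0.0237324) / ln(0.0707994)
  = -3.740914 / -2.647905 ≈ 1.412783

1.413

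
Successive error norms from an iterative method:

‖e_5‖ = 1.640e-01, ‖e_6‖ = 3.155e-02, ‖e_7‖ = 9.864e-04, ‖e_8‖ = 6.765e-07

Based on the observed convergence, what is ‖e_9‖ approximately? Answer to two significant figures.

1.5e-13

First estimate the order: p ≈ ln(‖e_8‖/‖e_7‖) / ln(‖e_7‖/‖e_6‖) = ln(6.765e-07/9.864e-04)/ln(9.864e-04/3.155e-02) = ln(0.000685827)/ln(0.0312647) ≈ 2.1023.
Then ‖e_9‖ ≈ ‖e_8‖·(‖e_8‖/‖e_7‖)^p = 6.765e-07·(0.000685827)^2.1023 = 6.765e-07·2.23241e-07 ≈ 1.51e-13.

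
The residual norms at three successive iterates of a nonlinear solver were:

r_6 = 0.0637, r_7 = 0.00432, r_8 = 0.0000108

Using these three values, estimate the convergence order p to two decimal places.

p ≈ ln(r_8/r_7) / ln(r_7/r_6)
  = ln(0.0000108/0.00432) / ln(0.00432/0.0637)
  = ln(0.0025) / ln(0.0678179)
  = -5.99146 / -2.69093 ≈ 2.22654

2.23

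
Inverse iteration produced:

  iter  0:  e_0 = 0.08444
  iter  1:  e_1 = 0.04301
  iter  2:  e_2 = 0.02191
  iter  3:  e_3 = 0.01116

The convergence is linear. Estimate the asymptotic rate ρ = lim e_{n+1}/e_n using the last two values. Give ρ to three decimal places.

ρ ≈ e_3/e_2 = 0.01116/0.02191 = 0.50936

0.509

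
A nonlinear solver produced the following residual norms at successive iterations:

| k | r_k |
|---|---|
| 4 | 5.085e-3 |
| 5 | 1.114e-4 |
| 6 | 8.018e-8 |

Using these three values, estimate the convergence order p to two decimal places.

p ≈ ln(r_6/r_5) / ln(r_5/r_4)
  = ln(8.018e-8/1.114e-4) / ln(1.114e-4/5.085e-3)
  = ln(0.000719749) / ln(0.0219076)
  = -7.23661 / -3.82092 ≈ 1.89394

1.89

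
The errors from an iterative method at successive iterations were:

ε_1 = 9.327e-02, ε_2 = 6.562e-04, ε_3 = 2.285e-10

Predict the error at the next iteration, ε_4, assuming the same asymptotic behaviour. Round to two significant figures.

9.6e-30

First estimate the order: p ≈ ln(ε_3/ε_2) / ln(ε_2/ε_1) = ln(2.285e-10/6.562e-04)/ln(6.562e-04/9.327e-02) = ln(3.48217e-07)/ln(0.00703549) ≈ 3.0000.
Then ε_4 ≈ ε_3·(ε_3/ε_2)^p = 2.285e-10·(3.48217e-07)^3.0000 = 2.285e-10·4.22231e-20 ≈ 9.648e-30.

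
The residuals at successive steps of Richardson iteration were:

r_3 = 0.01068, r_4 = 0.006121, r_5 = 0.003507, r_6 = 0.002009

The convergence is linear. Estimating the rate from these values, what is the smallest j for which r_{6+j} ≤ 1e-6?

14

Rate ρ ≈ r_6/r_5 = 0.002009/0.003507 = 0.5729.
After j more steps, r_{6+j} ≈ 0.002009·ρ^j; need ρ^j ≤ 1e-6/0.002009 = 0.00049776.
j ≥ ln(0.00049776)/ln(0.5729) = -7.6054/-0.55704 = 13.653.
So 14 more iterations are needed.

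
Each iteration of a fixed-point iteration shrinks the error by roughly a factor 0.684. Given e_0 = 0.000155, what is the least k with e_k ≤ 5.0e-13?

After k steps, e_k ≈ 0.000155·0.684^k.
Need 0.684^k ≤ 5.0e-13/0.000155 = 3.22581e-09.
k ≥ ln(3.22581e-09)/ln(0.684) = -19.5521/-0.37980 = 51.480.
Smallest integer k = 52.

52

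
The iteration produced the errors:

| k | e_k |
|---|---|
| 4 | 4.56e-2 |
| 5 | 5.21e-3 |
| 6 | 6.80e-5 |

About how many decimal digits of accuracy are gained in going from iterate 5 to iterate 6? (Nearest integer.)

2

Digits gained ≈ log₁₀(e_5/e_6) = log₁₀(5.21e-3/6.80e-5) = log₁₀(76.6176) ≈ 1.884.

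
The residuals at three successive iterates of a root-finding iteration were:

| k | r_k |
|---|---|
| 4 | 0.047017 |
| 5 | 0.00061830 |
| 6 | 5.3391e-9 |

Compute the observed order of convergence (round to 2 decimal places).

2.69

p ≈ ln(r_6/r_5) / ln(r_5/r_4)
  = ln(5.3391e-9/0.00061830) / ln(0.00061830/0.047017)
  = ln(8.63513e-06) / ln(0.0131506)
  = -11.65967 / -4.33129 ≈ 2.69196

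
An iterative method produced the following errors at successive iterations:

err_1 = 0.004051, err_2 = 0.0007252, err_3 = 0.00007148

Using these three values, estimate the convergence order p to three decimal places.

p ≈ ln(err_3/err_2) / ln(err_2/err_1)
  = ln(0.00007148/0.0007252) / ln(0.0007252/0.004051)
  = ln(0.0985659) / ln(0.179018)
  = -2.317030 / -1.720269 ≈ 1.346900

1.347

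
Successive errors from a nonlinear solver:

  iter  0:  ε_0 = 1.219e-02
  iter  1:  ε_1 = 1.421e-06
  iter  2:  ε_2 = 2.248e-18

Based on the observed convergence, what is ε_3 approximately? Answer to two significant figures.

First estimate the order: p ≈ ln(ε_2/ε_1) / ln(ε_1/ε_0) = ln(2.248e-18/1.421e-06)/ln(1.421e-06/1.219e-02) = ln(1.58198e-12)/ln(0.000116571) ≈ 3.0001.
Then ε_3 ≈ ε_2·(ε_2/ε_1)^p = 2.248e-18·(1.58198e-12)^3.0001 = 2.248e-18·3.94842e-36 ≈ 8.876e-54.

8.9e-54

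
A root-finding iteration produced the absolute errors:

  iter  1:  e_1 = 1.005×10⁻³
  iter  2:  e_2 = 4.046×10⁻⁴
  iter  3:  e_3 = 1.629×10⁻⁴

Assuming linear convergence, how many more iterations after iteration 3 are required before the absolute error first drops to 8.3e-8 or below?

Rate ρ ≈ e_3/e_2 = 1.629×10⁻⁴/4.046×10⁻⁴ = 0.4026.
After j more steps, e_{3+j} ≈ 1.629×10⁻⁴·ρ^j; need ρ^j ≤ 8.3e-8/1.629×10⁻⁴ = 0.000509515.
j ≥ ln(0.000509515)/ln(0.4026) = -7.5821/-0.90981 = 8.334.
So 9 more iterations are needed.

9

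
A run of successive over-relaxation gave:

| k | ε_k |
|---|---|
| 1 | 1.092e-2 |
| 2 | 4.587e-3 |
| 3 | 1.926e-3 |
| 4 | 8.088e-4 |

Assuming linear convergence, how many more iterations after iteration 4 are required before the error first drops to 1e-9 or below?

16

Rate ρ ≈ ε_4/ε_3 = 8.088e-4/1.926e-3 = 0.4199.
After j more steps, ε_{4+j} ≈ 8.088e-4·ρ^j; need ρ^j ≤ 1e-9/8.088e-4 = 1.2364e-06.
j ≥ ln(1.2364e-06)/ln(0.4199) = -13.6033/-0.86774 = 15.677.
So 16 more iterations are needed.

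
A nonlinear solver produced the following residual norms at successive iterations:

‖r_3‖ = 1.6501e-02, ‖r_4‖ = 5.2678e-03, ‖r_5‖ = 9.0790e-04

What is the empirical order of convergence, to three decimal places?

p ≈ ln(‖r_5‖/‖r_4‖) / ln(‖r_4‖/‖r_3‖)
  = ln(9.0790e-04/5.2678e-03) / ln(5.2678e-03/1.6501e-02)
  = ln(0.172349) / ln(0.319241)
  = -1.758234 / -1.141809 ≈ 1.539867

1.540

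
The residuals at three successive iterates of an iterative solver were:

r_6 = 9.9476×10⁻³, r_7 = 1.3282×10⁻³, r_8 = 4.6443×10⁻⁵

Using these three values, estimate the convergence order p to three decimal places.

p ≈ ln(r_8/r_7) / ln(r_7/r_6)
  = ln(4.6443×10⁻⁵/1.3282×10⁻³) / ln(1.3282×10⁻³/9.9476×10⁻³)
  = ln(0.0349669) / ln(0.13352)
  = -3.353353 / -2.013504 ≈ 1.665432

1.665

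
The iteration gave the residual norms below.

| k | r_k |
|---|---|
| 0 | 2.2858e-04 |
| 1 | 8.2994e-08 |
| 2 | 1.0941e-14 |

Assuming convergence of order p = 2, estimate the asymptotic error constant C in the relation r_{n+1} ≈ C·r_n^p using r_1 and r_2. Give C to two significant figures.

C ≈ r_2 / r_1^2
  = 1.0941e-14 / (8.2994e-08)^2
  = 1.0941e-14 / 6.888e-15 ≈ 1.5884

1.6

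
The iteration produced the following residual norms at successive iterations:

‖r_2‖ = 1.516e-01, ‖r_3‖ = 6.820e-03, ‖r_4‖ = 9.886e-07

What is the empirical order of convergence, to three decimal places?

p ≈ ln(‖r_4‖/‖r_3‖) / ln(‖r_3‖/‖r_2‖)
  = ln(9.886e-07/6.820e-03) / ln(6.820e-03/1.516e-01)
  = ln(0.000144956) / ln(0.0449868)
  = -8.839080 / -3.101386 ≈ 2.850042

2.850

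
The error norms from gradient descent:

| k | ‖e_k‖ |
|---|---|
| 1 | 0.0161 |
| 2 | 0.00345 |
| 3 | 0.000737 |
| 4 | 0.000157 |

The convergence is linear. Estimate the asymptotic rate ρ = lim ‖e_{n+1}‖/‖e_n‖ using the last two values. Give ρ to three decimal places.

0.213

ρ ≈ ‖e_4‖/‖e_3‖ = 0.000157/0.000737 = 0.21303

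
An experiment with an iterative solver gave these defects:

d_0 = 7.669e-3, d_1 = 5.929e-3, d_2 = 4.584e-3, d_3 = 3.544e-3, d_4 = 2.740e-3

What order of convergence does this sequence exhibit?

Consecutive ratios: d_4/d_3 = 2.740e-3/3.544e-3 = 0.773138, d_3/d_2 = 3.544e-3/4.584e-3 = 0.773124.
p ≈ ln(0.773138)/ln(0.773124) = -0.2573/-0.2573 ≈ 1.00.
So the convergence is linear (order 1).

1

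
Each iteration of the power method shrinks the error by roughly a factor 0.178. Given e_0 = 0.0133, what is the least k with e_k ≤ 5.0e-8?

After k steps, e_k ≈ 0.0133·0.178^k.
Need 0.178^k ≤ 5.0e-8/0.0133 = 3.7594e-06.
k ≥ ln(3.7594e-06)/ln(0.178) = -12.4913/-1.72597 = 7.237.
Smallest integer k = 8.

8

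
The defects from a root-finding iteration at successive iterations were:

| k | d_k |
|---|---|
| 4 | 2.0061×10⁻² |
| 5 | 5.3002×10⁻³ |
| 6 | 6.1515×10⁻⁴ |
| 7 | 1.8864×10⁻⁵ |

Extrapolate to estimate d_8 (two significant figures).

First estimate the order: p ≈ ln(d_7/d_6) / ln(d_6/d_5) = ln(1.8864×10⁻⁵/6.1515×10⁻⁴)/ln(6.1515×10⁻⁴/5.3002×10⁻³) = ln(0.0306657)/ln(0.116062) ≈ 1.6180.
Then d_8 ≈ d_7·(d_7/d_6)^p = 1.8864×10⁻⁵·(0.0306657)^1.6180 = 1.8864×10⁻⁵·0.00355963 ≈ 6.715e-08.

6.7e-8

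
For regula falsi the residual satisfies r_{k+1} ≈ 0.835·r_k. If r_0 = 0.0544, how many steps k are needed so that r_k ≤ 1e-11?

After k steps, r_k ≈ 0.0544·0.835^k.
Need 0.835^k ≤ 1e-11/0.0544 = 1.83824e-10.
k ≥ ln(1.83824e-10)/ln(0.835) = -22.4170/-0.18032 = 124.318.
Smallest integer k = 125.

125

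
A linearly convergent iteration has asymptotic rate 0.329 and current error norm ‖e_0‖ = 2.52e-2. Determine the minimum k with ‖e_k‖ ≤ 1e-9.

After k steps, ‖e_k‖ ≈ 2.52e-2·0.329^k.
Need 0.329^k ≤ 1e-9/2.52e-2 = 3.96825e-08.
k ≥ ln(3.96825e-08)/ln(0.329) = -17.0424/-1.11170 = 15.330.
Smallest integer k = 16.

16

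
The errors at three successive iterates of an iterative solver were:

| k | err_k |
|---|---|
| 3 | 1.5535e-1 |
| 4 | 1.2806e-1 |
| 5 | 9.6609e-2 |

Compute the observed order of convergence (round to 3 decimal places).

1.459

p ≈ ln(err_5/err_4) / ln(err_4/err_3)
  = ln(9.6609e-2/1.2806e-1) / ln(1.2806e-1/1.5535e-1)
  = ln(0.754404) / ln(0.824332)
  = -0.281827 / -0.193182 ≈ 1.458868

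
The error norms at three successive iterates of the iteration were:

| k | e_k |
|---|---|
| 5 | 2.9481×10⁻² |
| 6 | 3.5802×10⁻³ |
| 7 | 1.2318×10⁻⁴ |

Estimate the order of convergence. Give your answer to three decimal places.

p ≈ ln(e_7/e_6) / ln(e_6/e_5)
  = ln(1.2318×10⁻⁴/3.5802×10⁻³) / ln(3.5802×10⁻³/2.9481×10⁻²)
  = ln(0.0344059) / ln(0.121441)
  = -3.369527 / -2.108327 ≈ 1.598199

1.598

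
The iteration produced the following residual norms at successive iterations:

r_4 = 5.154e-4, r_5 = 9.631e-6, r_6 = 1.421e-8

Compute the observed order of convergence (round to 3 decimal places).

1.638

p ≈ ln(r_6/r_5) / ln(r_5/r_4)
  = ln(1.421e-8/9.631e-6) / ln(9.631e-6/5.154e-4)
  = ln(0.00147544) / ln(0.0186865)
  = -6.518799 / -3.979954 ≈ 1.637908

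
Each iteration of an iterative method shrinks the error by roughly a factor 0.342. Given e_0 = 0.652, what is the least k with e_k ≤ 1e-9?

After k steps, e_k ≈ 0.652·0.342^k.
Need 0.342^k ≤ 1e-9/0.652 = 1.53374e-09.
k ≥ ln(1.53374e-09)/ln(0.342) = -20.2956/-1.07294 = 18.916.
Smallest integer k = 19.

19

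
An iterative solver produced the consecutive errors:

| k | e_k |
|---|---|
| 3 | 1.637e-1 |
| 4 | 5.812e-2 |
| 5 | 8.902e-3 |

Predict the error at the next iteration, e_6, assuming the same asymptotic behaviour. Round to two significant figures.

3.0e-4

First estimate the order: p ≈ ln(e_5/e_4) / ln(e_4/e_3) = ln(8.902e-3/5.812e-2)/ln(5.812e-2/1.637e-1) = ln(0.153166)/ln(0.35504) ≈ 1.8119.
Then e_6 ≈ e_5·(e_5/e_4)^p = 8.902e-3·(0.153166)^1.8119 = 8.902e-3·0.0333884 ≈ 0.0002972.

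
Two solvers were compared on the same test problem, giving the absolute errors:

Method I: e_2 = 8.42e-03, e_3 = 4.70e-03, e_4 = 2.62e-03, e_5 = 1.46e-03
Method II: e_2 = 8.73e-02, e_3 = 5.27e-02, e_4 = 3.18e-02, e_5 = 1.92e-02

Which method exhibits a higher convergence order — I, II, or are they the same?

same

Method I: p ≈ ln(1.46e-03/2.62e-03)/ln(2.62e-03/4.70e-03) ≈ 1.00.
Method II: p ≈ ln(1.92e-02/3.18e-02)/ln(3.18e-02/5.27e-02) ≈ 1.00.
Both orders ≈ 1.0 — effectively the same.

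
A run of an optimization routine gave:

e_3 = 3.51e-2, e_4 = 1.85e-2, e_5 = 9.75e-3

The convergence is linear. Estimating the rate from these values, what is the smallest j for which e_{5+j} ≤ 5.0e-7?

Rate ρ ≈ e_5/e_4 = 9.75e-3/1.85e-2 = 0.5270.
After j more steps, e_{5+j} ≈ 9.75e-3·ρ^j; need ρ^j ≤ 5.0e-7/9.75e-3 = 5.12821e-05.
j ≥ ln(5.12821e-05)/ln(0.5270) = -9.8782/-0.64055 = 15.421.
So 16 more iterations are needed.

16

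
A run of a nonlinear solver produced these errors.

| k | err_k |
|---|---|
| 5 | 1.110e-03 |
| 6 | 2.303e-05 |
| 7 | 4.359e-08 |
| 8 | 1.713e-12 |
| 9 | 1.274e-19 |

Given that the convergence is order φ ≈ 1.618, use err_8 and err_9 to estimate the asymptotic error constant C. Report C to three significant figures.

C ≈ err_9 / err_8^1.618
  = 1.274e-19 / (1.713e-12)^1.618
  = 1.274e-19 / 9.16683e-20 ≈ 1.3898

1.39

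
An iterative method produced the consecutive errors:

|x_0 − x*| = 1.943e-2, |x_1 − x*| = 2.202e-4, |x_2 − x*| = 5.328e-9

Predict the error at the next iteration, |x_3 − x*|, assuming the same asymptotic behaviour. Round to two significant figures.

5.9e-20

First estimate the order: p ≈ ln(|x_2 − x*|/|x_1 − x*|) / ln(|x_1 − x*|/|x_0 − x*|) = ln(5.328e-9/2.202e-4)/ln(2.202e-4/1.943e-2) = ln(2.41962e-05)/ln(0.011333) ≈ 2.3726.
Then |x_3 − x*| ≈ |x_2 − x*|·(|x_2 − x*|/|x_1 − x*|)^p = 5.328e-9·(2.41962e-05)^2.3726 = 5.328e-9·1.11552e-11 ≈ 5.943e-20.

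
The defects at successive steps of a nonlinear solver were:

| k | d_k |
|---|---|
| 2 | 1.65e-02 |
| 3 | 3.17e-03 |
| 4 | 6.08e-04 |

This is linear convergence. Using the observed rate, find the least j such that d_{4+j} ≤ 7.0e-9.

Rate ρ ≈ d_4/d_3 = 6.08e-04/3.17e-03 = 0.1918.
After j more steps, d_{4+j} ≈ 6.08e-04·ρ^j; need ρ^j ≤ 7.0e-9/6.08e-04 = 1.15132e-05.
j ≥ ln(1.15132e-05)/ln(0.1918) = -11.3720/-1.65130 = 6.887.
So 7 more iterations are needed.

7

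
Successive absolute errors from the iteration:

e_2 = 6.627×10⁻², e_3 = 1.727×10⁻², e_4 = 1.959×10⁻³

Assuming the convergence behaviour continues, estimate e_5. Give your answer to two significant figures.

5.8e-5

First estimate the order: p ≈ ln(e_4/e_3) / ln(e_3/e_2) = ln(1.959×10⁻³/1.727×10⁻²)/ln(1.727×10⁻²/6.627×10⁻²) = ln(0.113434)/ln(0.260601) ≈ 1.6185.
Then e_5 ≈ e_4·(e_4/e_3)^p = 1.959×10⁻³·(0.113434)^1.6185 = 1.959×10⁻³·0.029519 ≈ 5.783e-05.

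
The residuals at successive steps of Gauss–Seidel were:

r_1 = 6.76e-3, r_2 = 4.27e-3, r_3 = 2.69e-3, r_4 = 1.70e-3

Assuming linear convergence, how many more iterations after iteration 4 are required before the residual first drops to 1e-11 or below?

42

Rate ρ ≈ r_4/r_3 = 1.70e-3/2.69e-3 = 0.6320.
After j more steps, r_{4+j} ≈ 1.70e-3·ρ^j; need ρ^j ≤ 1e-11/1.70e-3 = 5.88235e-09.
j ≥ ln(5.88235e-09)/ln(0.6320) = -18.9513/-0.45887 = 41.300.
So 42 more iterations are needed.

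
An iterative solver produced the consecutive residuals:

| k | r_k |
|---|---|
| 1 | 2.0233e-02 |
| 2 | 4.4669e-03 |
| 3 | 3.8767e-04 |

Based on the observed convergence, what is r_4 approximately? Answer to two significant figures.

First estimate the order: p ≈ ln(r_3/r_2) / ln(r_2/r_1) = ln(3.8767e-04/4.4669e-03)/ln(4.4669e-03/2.0233e-02) = ln(0.0867873)/ln(0.220773) ≈ 1.6181.
Then r_4 ≈ r_3·(r_3/r_2)^p = 3.8767e-04·(0.0867873)^1.6181 = 3.8767e-04·0.0191565 ≈ 7.426e-06.

7.4e-6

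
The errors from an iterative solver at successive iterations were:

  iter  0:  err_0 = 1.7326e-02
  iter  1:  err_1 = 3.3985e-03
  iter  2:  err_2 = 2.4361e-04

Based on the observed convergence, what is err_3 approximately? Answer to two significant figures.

First estimate the order: p ≈ ln(err_2/err_1) / ln(err_1/err_0) = ln(2.4361e-04/3.3985e-03)/ln(3.3985e-03/1.7326e-02) = ln(0.0716816)/ln(0.19615) ≈ 1.6180.
Then err_3 ≈ err_2·(err_2/err_1)^p = 2.4361e-04·(0.0716816)^1.6180 = 2.4361e-04·0.0140621 ≈ 3.426e-06.

3.4e-6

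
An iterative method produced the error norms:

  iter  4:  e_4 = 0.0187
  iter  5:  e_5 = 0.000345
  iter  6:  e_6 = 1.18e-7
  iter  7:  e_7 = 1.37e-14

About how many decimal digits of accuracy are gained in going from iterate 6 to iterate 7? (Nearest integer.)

7

Digits gained ≈ log₁₀(e_6/e_7) = log₁₀(1.18e-7/1.37e-14) = log₁₀(8.61314e+06) ≈ 6.935.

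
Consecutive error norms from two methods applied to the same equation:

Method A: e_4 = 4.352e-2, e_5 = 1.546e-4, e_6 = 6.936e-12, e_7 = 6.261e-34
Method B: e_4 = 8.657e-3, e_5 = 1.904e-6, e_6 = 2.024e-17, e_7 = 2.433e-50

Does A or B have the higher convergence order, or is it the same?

Method A: p ≈ ln(6.261e-34/6.936e-12)/ln(6.936e-12/1.546e-4) ≈ 3.00.
Method B: p ≈ ln(2.433e-50/2.024e-17)/ln(2.024e-17/1.904e-6) ≈ 3.00.
Both orders ≈ 3.0 — effectively the same.

same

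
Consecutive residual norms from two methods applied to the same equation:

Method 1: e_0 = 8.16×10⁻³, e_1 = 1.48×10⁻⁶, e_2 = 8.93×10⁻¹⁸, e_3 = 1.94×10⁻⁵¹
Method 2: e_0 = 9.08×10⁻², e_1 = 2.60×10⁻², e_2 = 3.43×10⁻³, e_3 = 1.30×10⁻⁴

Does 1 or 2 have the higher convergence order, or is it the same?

Method 1: p ≈ ln(1.94×10⁻⁵¹/8.93×10⁻¹⁸)/ln(8.93×10⁻¹⁸/1.48×10⁻⁶) ≈ 3.00.
Method 2: p ≈ ln(1.30×10⁻⁴/3.43×10⁻³)/ln(3.43×10⁻³/2.60×10⁻²) ≈ 1.62.
Method 1 has the higher order (≈3.0 vs ≈1.6).

1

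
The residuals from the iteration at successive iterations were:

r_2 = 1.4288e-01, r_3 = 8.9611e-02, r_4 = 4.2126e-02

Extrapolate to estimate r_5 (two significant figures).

First estimate the order: p ≈ ln(r_4/r_3) / ln(r_3/r_2) = ln(4.2126e-02/8.9611e-02)/ln(8.9611e-02/1.4288e-01) = ln(0.470099)/ln(0.627177) ≈ 1.6179.
Then r_5 ≈ r_4·(r_4/r_3)^p = 4.2126e-02·(0.470099)^1.6179 = 4.2126e-02·0.294873 ≈ 0.01242.

1.2e-2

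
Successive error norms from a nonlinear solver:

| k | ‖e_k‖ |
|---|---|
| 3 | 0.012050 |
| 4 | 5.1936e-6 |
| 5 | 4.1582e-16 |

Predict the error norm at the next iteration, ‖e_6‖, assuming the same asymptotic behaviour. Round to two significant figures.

2.1e-46

First estimate the order: p ≈ ln(‖e_5‖/‖e_4‖) / ln(‖e_4‖/‖e_3‖) = ln(4.1582e-16/5.1936e-6)/ln(5.1936e-6/0.012050) = ln(8.00639e-11)/ln(0.000431004) ≈ 3.0000.
Then ‖e_6‖ ≈ ‖e_5‖·(‖e_5‖/‖e_4‖)^p = 4.1582e-16·(8.00639e-11)^3.0000 = 4.1582e-16·5.13228e-31 ≈ 2.134e-46.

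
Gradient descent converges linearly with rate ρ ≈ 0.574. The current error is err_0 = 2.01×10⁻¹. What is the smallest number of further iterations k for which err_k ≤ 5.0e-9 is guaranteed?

32

After k steps, err_k ≈ 2.01×10⁻¹·0.574^k.
Need 0.574^k ≤ 5.0e-9/2.01×10⁻¹ = 2.48756e-08.
k ≥ ln(2.48756e-08)/ln(0.574) = -17.5094/-0.55513 = 31.541.
Smallest integer k = 32.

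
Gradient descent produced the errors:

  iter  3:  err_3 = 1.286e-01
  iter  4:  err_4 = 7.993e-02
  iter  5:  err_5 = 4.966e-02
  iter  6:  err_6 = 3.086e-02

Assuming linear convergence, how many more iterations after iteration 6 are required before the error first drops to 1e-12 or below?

Rate ρ ≈ err_6/err_5 = 3.086e-02/4.966e-02 = 0.6214.
After j more steps, err_{6+j} ≈ 3.086e-02·ρ^j; need ρ^j ≤ 1e-12/3.086e-02 = 3.24044e-11.
j ≥ ln(3.24044e-11)/ln(0.6214) = -24.1527/-0.47578 = 50.764.
So 51 more iterations are needed.

51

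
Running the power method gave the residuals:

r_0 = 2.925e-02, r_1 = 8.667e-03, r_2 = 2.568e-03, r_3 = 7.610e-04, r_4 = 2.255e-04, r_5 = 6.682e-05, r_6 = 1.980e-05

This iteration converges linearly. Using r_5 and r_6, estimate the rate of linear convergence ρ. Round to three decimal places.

ρ ≈ r_6/r_5 = 1.980e-05/6.682e-05 = 0.29632

0.296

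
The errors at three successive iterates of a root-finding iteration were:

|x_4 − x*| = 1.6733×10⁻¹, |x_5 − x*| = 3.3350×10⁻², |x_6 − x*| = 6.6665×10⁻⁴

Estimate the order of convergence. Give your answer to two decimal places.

p ≈ ln(|x_6 − x*|/|x_5 − x*|) / ln(|x_5 − x*|/|x_4 − x*|)
  = ln(6.6665×10⁻⁴/3.3350×10⁻²) / ln(3.3350×10⁻²/1.6733×10⁻¹)
  = ln(0.0199895) / ln(0.199307)
  = -3.91255 / -1.61291 ≈ 2.42577

2.43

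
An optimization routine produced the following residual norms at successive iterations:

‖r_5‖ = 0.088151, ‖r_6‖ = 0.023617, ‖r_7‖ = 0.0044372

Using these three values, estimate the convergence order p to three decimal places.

1.269

p ≈ ln(‖r_7‖/‖r_6‖) / ln(‖r_6‖/‖r_5‖)
  = ln(0.0044372/0.023617) / ln(0.023617/0.088151)
  = ln(0.187882) / ln(0.267915)
  = -1.671941 / -1.317086 ≈ 1.269424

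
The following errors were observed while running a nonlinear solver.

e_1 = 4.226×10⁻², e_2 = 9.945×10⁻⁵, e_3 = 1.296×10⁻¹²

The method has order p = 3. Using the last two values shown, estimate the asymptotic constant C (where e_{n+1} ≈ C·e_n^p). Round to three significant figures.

C ≈ e_3 / e_2^3
  = 1.296×10⁻¹² / (9.945×10⁻⁵)^3
  = 1.296×10⁻¹² / 9.83591e-13 ≈ 1.3176

1.32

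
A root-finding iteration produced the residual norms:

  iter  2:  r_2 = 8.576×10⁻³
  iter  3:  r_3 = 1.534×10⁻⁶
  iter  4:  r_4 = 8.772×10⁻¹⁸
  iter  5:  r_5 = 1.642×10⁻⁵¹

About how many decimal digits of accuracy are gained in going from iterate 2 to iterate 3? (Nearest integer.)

Digits gained ≈ log₁₀(r_2/r_3) = log₁₀(8.576×10⁻³/1.534×10⁻⁶) = log₁₀(5590.61) ≈ 3.747.

4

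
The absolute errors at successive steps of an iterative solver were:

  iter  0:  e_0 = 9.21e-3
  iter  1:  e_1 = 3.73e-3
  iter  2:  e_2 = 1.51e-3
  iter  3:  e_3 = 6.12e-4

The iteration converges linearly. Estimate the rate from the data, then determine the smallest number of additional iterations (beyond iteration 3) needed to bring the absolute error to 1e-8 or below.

Rate ρ ≈ e_3/e_2 = 6.12e-4/1.51e-3 = 0.4053.
After j more steps, e_{3+j} ≈ 6.12e-4·ρ^j; need ρ^j ≤ 1e-8/6.12e-4 = 1.63399e-05.
j ≥ ln(1.63399e-05)/ln(0.4053) = -11.0219/-0.90313 = 12.204.
So 13 more iterations are needed.

13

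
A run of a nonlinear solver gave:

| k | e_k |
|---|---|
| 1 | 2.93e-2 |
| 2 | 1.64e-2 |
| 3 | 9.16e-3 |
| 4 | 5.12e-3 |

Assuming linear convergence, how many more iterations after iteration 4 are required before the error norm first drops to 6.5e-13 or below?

40

Rate ρ ≈ e_4/e_3 = 5.12e-3/9.16e-3 = 0.5590.
After j more steps, e_{4+j} ≈ 5.12e-3·ρ^j; need ρ^j ≤ 6.5e-13/5.12e-3 = 1.26953e-10.
j ≥ ln(1.26953e-10)/ln(0.5590) = -22.7872/-0.58161 = 39.180.
So 40 more iterations are needed.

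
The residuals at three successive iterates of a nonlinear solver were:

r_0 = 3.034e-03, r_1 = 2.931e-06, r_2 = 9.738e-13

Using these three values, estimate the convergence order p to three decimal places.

p ≈ ln(r_2/r_1) / ln(r_1/r_0)
  = ln(9.738e-13/2.931e-06) / ln(2.931e-06/3.034e-03)
  = ln(3.32242e-07) / ln(0.000966051)
  = -14.917402 / -6.942294 ≈ 2.148771

2.149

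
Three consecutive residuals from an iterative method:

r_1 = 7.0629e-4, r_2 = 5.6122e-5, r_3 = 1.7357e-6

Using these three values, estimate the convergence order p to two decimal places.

p ≈ ln(r_3/r_2) / ln(r_2/r_1)
  = ln(1.7357e-6/5.6122e-5) / ln(5.6122e-5/7.0629e-4)
  = ln(0.0309273) / ln(0.0794603)
  = -3.47612 / -2.53250 ≈ 1.37260

1.37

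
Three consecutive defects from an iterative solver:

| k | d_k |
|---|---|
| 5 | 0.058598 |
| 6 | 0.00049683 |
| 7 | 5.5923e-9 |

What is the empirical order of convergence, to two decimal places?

p ≈ ln(d_7/d_6) / ln(d_6/d_5)
  = ln(5.5923e-9/0.00049683) / ln(0.00049683/0.058598)
  = ln(1.1256e-05) / ln(0.00847862)
  = -11.39461 / -4.77021 ≈ 2.38870

2.39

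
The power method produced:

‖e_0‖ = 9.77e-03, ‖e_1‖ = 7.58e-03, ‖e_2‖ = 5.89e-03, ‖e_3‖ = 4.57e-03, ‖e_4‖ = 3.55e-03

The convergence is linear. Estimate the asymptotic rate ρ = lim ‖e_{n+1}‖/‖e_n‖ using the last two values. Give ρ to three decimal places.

ρ ≈ ‖e_4‖/‖e_3‖ = 3.55e-03/4.57e-03 = 0.77681

0.777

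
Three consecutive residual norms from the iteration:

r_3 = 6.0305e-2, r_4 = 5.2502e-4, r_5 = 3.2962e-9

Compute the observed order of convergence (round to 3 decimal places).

p ≈ ln(r_5/r_4) / ln(r_4/r_3)
  = ln(3.2962e-9/5.2502e-4) / ln(5.2502e-4/6.0305e-2)
  = ln(6.27824e-06) / ln(0.00870608)
  = -11.978421 / -4.743734 ≈ 2.525104

2.525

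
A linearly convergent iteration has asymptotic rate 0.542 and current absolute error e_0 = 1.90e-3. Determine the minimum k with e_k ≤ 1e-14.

43

After k steps, e_k ≈ 1.90e-3·0.542^k.
Need 0.542^k ≤ 1e-14/1.90e-3 = 5.26316e-12.
k ≥ ln(5.26316e-12)/ln(0.542) = -25.9703/-0.61249 = 42.401.
Smallest integer k = 43.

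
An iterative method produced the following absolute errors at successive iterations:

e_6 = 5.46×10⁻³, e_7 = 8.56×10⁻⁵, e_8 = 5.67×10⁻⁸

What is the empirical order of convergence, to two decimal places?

p ≈ ln(e_8/e_7) / ln(e_7/e_6)
  = ln(5.67×10⁻⁸/8.56×10⁻⁵) / ln(8.56×10⁻⁵/5.46×10⁻³)
  = ln(0.000662383) / ln(0.0156777)
  = -7.31967 / -4.15552 ≈ 1.76143

1.76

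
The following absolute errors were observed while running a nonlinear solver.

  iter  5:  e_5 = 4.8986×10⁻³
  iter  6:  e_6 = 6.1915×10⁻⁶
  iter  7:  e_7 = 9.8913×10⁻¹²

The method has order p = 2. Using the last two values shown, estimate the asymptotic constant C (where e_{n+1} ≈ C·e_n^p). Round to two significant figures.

0.26

C ≈ e_7 / e_6^2
  = 9.8913×10⁻¹² / (6.1915×10⁻⁶)^2
  = 9.8913×10⁻¹² / 3.83347e-11 ≈ 0.25802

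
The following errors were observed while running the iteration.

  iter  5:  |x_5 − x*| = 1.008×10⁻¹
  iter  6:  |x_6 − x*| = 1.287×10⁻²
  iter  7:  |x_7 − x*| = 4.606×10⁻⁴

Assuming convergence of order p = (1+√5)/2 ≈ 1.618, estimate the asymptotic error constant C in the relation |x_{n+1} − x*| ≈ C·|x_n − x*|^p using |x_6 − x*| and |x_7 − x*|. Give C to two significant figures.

C ≈ |x_7 − x*| / |x_6 − x*|^1.618
  = 4.606×10⁻⁴ / (1.287×10⁻²)^1.618
  = 4.606×10⁻⁴ / 0.000873571 ≈ 0.52726

0.53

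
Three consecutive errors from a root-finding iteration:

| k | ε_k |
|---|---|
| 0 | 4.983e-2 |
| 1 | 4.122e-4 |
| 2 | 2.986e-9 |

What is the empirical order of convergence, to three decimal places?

2.468

p ≈ ln(ε_2/ε_1) / ln(ε_1/ε_0)
  = ln(2.986e-9/4.122e-4) / ln(4.122e-4/4.983e-2)
  = ln(7.24406e-06) / ln(0.00827213)
  = -11.835329 / -4.794863 ≈ 2.468335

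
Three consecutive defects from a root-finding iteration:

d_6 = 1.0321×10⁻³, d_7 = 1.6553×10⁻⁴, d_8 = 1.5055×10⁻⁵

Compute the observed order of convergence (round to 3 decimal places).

1.310

p ≈ ln(d_8/d_7) / ln(d_7/d_6)
  = ln(1.5055×10⁻⁵/1.6553×10⁻⁴) / ln(1.6553×10⁻⁴/1.0321×10⁻³)
  = ln(0.0909503) / ln(0.160382)
  = -2.397442 / -1.830197 ≈ 1.309937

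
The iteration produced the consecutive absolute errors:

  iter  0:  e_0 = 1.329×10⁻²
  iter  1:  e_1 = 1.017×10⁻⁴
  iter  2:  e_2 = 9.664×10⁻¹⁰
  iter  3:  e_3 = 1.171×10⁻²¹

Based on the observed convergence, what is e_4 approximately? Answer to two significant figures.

6.2e-50

First estimate the order: p ≈ ln(e_3/e_2) / ln(e_2/e_1) = ln(1.171×10⁻²¹/9.664×10⁻¹⁰)/ln(9.664×10⁻¹⁰/1.017×10⁻⁴) = ln(1.21171e-12)/ln(9.50246e-06) ≈ 2.3728.
Then e_4 ≈ e_3·(e_3/e_2)^p = 1.171×10⁻²¹·(1.21171e-12)^2.3728 = 1.171×10⁻²¹·5.30015e-29 ≈ 6.206e-50.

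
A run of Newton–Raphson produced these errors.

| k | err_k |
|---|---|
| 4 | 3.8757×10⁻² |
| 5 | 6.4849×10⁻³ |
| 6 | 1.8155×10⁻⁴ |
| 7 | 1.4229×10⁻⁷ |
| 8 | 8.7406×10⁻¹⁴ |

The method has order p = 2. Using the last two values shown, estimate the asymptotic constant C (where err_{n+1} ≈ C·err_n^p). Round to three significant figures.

4.32

C ≈ err_8 / err_7^2
  = 8.7406×10⁻¹⁴ / (1.4229×10⁻⁷)^2
  = 8.7406×10⁻¹⁴ / 2.02464e-14 ≈ 4.3171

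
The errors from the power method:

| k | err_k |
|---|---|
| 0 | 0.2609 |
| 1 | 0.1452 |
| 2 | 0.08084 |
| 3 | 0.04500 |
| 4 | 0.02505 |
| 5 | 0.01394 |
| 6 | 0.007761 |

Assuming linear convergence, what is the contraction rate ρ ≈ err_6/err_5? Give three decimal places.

0.557

ρ ≈ err_6/err_5 = 0.007761/0.01394 = 0.55674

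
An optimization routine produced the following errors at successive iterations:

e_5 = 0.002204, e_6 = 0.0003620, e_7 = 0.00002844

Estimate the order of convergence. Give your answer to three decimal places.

p ≈ ln(e_7/e_6) / ln(e_6/e_5)
  = ln(0.00002844/0.0003620) / ln(0.0003620/0.002204)
  = ln(0.0785635) / ln(0.164247)
  = -2.543848 / -1.806384 ≈ 1.408254

1.408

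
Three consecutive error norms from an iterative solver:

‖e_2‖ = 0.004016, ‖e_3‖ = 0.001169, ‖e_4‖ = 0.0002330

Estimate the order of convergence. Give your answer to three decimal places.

p ≈ ln(‖e_4‖/‖e_3‖) / ln(‖e_3‖/‖e_2‖)
  = ln(0.0002330/0.001169) / ln(0.001169/0.004016)
  = ln(0.199316) / ln(0.291086)
  = -1.612864 / -1.234137 ≈ 1.306876

1.307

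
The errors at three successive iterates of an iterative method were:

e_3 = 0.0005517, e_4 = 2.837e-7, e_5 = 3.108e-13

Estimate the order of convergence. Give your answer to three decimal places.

p ≈ ln(e_5/e_4) / ln(e_4/e_3)
  = ln(3.108e-13/2.837e-7) / ln(2.837e-7/0.0005517)
  = ln(1.09552e-06) / ln(0.000514229)
  = -13.724281 / -7.572842 ≈ 1.812303

1.812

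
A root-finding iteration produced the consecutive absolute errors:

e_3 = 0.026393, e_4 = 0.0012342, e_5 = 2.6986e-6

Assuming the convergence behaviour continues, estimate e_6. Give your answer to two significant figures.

1.3e-11

First estimate the order: p ≈ ln(e_5/e_4) / ln(e_4/e_3) = ln(2.6986e-6/0.0012342)/ln(0.0012342/0.026393) = ln(0.00218652)/ln(0.0467624) ≈ 2.0000.
Then e_6 ≈ e_5·(e_5/e_4)^p = 2.6986e-6·(0.00218652)^2.0000 = 2.6986e-6·4.78087e-06 ≈ 1.29e-11.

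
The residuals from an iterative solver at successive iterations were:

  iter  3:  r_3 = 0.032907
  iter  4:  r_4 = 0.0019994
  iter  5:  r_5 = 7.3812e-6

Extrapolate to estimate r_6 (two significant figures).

1.0e-10

First estimate the order: p ≈ ln(r_5/r_4) / ln(r_4/r_3) = ln(7.3812e-6/0.0019994)/ln(0.0019994/0.032907) = ln(0.00369171)/ln(0.0607591) ≈ 2.0000.
Then r_6 ≈ r_5·(r_5/r_4)^p = 7.3812e-6·(0.00369171)^2.0000 = 7.3812e-6·1.36287e-05 ≈ 1.006e-10.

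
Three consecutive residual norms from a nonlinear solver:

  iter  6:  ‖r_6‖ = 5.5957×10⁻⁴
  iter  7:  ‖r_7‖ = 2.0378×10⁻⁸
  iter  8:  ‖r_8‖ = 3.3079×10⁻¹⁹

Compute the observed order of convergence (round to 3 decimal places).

p ≈ ln(‖r_8‖/‖r_7‖) / ln(‖r_7‖/‖r_6‖)
  = ln(3.3079×10⁻¹⁹/2.0378×10⁻⁸) / ln(2.0378×10⁻⁸/5.5957×10⁻⁴)
  = ln(1.62327e-11) / ln(3.64172e-05)
  = -24.843993 / -10.220469 ≈ 2.430808

2.431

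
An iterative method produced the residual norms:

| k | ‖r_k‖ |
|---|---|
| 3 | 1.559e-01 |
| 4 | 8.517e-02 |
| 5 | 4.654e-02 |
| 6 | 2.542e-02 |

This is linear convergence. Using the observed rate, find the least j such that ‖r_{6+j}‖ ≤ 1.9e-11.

35

Rate ρ ≈ ‖r_6‖/‖r_5‖ = 2.542e-02/4.654e-02 = 0.5462.
After j more steps, ‖r_{6+j}‖ ≈ 2.542e-02·ρ^j; need ρ^j ≤ 1.9e-11/2.542e-02 = 7.47443e-10.
j ≥ ln(7.47443e-10)/ln(0.5462) = -21.0144/-0.60477 = 34.748.
So 35 more iterations are needed.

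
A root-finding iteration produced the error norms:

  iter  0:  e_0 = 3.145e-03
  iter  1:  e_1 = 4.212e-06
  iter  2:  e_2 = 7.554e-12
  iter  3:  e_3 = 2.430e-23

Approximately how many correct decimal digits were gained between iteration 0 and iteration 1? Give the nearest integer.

Digits gained ≈ log₁₀(e_0/e_1) = log₁₀(3.145e-03/4.212e-06) = log₁₀(746.676) ≈ 2.873.

3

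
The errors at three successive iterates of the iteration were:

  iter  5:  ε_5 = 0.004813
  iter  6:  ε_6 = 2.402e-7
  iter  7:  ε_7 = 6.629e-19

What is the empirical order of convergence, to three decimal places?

p ≈ ln(ε_7/ε_6) / ln(ε_6/ε_5)
  = ln(6.629e-19/2.402e-7) / ln(2.402e-7/0.004813)
  = ln(2.75978e-12) / ln(4.99065e-05)
  = -26.615870 / -9.905359 ≈ 2.687017

2.687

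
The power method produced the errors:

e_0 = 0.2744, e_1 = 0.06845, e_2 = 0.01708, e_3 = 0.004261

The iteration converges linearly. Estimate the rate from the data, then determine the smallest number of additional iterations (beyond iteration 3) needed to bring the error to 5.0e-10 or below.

12

Rate ρ ≈ e_3/e_2 = 0.004261/0.01708 = 0.2495.
After j more steps, e_{3+j} ≈ 0.004261·ρ^j; need ρ^j ≤ 5.0e-10/0.004261 = 1.17343e-07.
j ≥ ln(1.17343e-07)/ln(0.2495) = -15.9582/-1.38830 = 11.495.
So 12 more iterations are needed.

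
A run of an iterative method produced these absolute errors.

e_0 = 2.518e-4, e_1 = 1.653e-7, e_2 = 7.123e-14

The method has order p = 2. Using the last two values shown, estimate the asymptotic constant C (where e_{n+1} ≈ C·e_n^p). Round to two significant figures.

C ≈ e_2 / e_1^2
  = 7.123e-14 / (1.653e-7)^2
  = 7.123e-14 / 2.73241e-14 ≈ 2.6069

2.6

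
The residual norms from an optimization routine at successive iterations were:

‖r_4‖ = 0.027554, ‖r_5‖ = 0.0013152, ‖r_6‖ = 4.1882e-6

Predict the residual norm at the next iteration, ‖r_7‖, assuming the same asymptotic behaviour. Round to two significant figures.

8.0e-11

First estimate the order: p ≈ ln(‖r_6‖/‖r_5‖) / ln(‖r_5‖/‖r_4‖) = ln(4.1882e-6/0.0013152)/ln(0.0013152/0.027554) = ln(0.00318446)/ln(0.0477317) ≈ 1.8899.
Then ‖r_7‖ ≈ ‖r_6‖·(‖r_6‖/‖r_5‖)^p = 4.1882e-6·(0.00318446)^1.8899 = 4.1882e-6·1.9098e-05 ≈ 7.999e-11.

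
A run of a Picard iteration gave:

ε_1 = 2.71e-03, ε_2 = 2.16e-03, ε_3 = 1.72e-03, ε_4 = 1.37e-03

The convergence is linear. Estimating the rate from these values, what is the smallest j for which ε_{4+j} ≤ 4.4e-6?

26

Rate ρ ≈ ε_4/ε_3 = 1.37e-03/1.72e-03 = 0.7965.
After j more steps, ε_{4+j} ≈ 1.37e-03·ρ^j; need ρ^j ≤ 4.4e-6/1.37e-03 = 0.00321168.
j ≥ ln(0.00321168)/ln(0.7965) = -5.7410/-0.22753 = 25.232.
So 26 more iterations are needed.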